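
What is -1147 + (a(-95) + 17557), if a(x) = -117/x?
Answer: 1559067/95 ≈ 16411.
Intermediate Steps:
-1147 + (a(-95) + 17557) = -1147 + (-117/(-95) + 17557) = -1147 + (-117*(-1/95) + 17557) = -1147 + (117/95 + 17557) = -1147 + 1668032/95 = 1559067/95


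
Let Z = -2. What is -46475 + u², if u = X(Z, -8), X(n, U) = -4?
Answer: -46459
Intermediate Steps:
u = -4
-46475 + u² = -46475 + (-4)² = -46475 + 16 = -46459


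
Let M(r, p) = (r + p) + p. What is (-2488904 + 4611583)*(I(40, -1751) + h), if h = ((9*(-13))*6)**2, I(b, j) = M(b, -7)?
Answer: 1046119891570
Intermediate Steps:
M(r, p) = r + 2*p (M(r, p) = (p + r) + p = r + 2*p)
I(b, j) = -14 + b (I(b, j) = b + 2*(-7) = b - 14 = -14 + b)
h = 492804 (h = (-117*6)**2 = (-702)**2 = 492804)
(-2488904 + 4611583)*(I(40, -1751) + h) = (-2488904 + 4611583)*((-14 + 40) + 492804) = 2122679*(26 + 492804) = 2122679*492830 = 1046119891570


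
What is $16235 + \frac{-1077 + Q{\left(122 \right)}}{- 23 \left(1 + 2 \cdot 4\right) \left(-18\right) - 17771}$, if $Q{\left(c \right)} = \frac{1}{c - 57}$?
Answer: $\frac{14821407379}{912925} \approx 16235.0$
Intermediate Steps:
$Q{\left(c \right)} = \frac{1}{-57 + c}$
$16235 + \frac{-1077 + Q{\left(122 \right)}}{- 23 \left(1 + 2 \cdot 4\right) \left(-18\right) - 17771} = 16235 + \frac{-1077 + \frac{1}{-57 + 122}}{- 23 \left(1 + 2 \cdot 4\right) \left(-18\right) - 17771} = 16235 + \frac{-1077 + \frac{1}{65}}{- 23 \left(1 + 8\right) \left(-18\right) - 17771} = 16235 + \frac{-1077 + \frac{1}{65}}{\left(-23\right) 9 \left(-18\right) - 17771} = 16235 - \frac{70004}{65 \left(\left(-207\right) \left(-18\right) - 17771\right)} = 16235 - \frac{70004}{65 \left(3726 - 17771\right)} = 16235 - \frac{70004}{65 \left(-14045\right)} = 16235 - - \frac{70004}{912925} = 16235 + \frac{70004}{912925} = \frac{14821407379}{912925}$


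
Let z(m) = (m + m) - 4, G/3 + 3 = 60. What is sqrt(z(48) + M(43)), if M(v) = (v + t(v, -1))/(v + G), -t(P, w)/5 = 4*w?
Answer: sqrt(4226714)/214 ≈ 9.6070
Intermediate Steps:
G = 171 (G = -9 + 3*60 = -9 + 180 = 171)
z(m) = -4 + 2*m (z(m) = 2*m - 4 = -4 + 2*m)
t(P, w) = -20*w
M(v) = (20 + v)/(171 + v) (M(v) = (v - 20*(-1))/(v + 171) = (v + 20)/(171 + v) = (20 + v)/(171 + v))
sqrt(z(48) + M(43)) = sqrt((-4 + 2*48) + (20 + 43)/(171 + 43)) = sqrt((-4 + 96) + 63/214) = sqrt(92 + (1/214)*63) = sqrt(92 + 63/214) = sqrt(19751/214) = sqrt(4226714)/214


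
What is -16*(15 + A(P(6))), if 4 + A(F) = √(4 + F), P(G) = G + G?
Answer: -240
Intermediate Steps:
P(G) = 2*G
A(F) = -4 + √(4 + F)
-16*(15 + A(P(6))) = -16*(15 + (-4 + √(4 + 2*6))) = -16*(15 + (-4 + √(4 + 12))) = -16*(15 + (-4 + √16)) = -16*(15 + (-4 + 4)) = -16*(15 + 0) = -16*15 = -240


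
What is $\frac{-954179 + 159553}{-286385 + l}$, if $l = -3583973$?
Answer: $\frac{397313}{1935179} \approx 0.20531$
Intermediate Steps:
$\frac{-954179 + 159553}{-286385 + l} = \frac{-954179 + 159553}{-286385 - 3583973} = - \frac{794626}{-3870358} = \left(-794626\right) \left(- \frac{1}{3870358}\right) = \frac{397313}{1935179}$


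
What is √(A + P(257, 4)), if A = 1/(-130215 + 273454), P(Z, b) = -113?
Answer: I*√2318467313434/143239 ≈ 10.63*I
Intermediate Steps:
A = 1/143239 ≈ 6.9813e-6
√(A + P(257, 4)) = √(1/143239 - 113) = √(-16186006/143239) = I*√2318467313434/143239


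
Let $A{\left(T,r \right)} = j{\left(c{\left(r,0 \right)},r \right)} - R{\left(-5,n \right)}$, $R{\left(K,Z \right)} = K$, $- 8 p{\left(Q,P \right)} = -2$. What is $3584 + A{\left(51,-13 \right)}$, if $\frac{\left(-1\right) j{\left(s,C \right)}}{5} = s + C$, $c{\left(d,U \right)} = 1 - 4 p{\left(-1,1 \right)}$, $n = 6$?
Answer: $3654$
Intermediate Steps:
$p{\left(Q,P \right)} = \frac{1}{4}$ ($p{\left(Q,P \right)} = \left(- \frac{1}{8}\right) \left(-2\right) = \frac{1}{4}$)
$c{\left(d,U \right)} = 0$ ($c{\left(d,U \right)} = 1 - 1 = 0$)
$j{\left(s,C \right)} = - 5 C - 5 s$ ($j{\left(s,C \right)} = - 5 \left(s + C\right) = - 5 \left(C + s\right) = - 5 C - 5 s$)
$A{\left(T,r \right)} = 5 - 5 r$ ($A{\left(T,r \right)} = \left(- 5 r - 0\right) - -5 = \left(- 5 r + 0\right) + 5 = - 5 r + 5 = 5 - 5 r$)
$3584 + A{\left(51,-13 \right)} = 3584 + \left(5 - -65\right) = 3584 + \left(5 + 65\right) = 3584 + 70 = 3654$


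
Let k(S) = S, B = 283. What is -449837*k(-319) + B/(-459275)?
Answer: 65905045327542/459275 ≈ 1.4350e+8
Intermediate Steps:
-449837*k(-319) + B/(-459275) = -449837/(1/(-319)) + 283/(-459275) = -449837/(-1/319) + 283*(-1/459275) = -449837*(-319) - 283/459275 = 143498003 - 283/459275 = 65905045327542/459275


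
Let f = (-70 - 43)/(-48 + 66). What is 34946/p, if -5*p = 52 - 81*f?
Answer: -349460/1121 ≈ -311.74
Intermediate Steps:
f = -113/18 ≈ -6.2778
p = -1121/10 (p = -(52 - 81*(-113/18))/5 = -(52 + 1017/2)/5 = -1/5*1121/2 = -1121/10 ≈ -112.10)
34946/p = 34946/(-1121/10) = 34946*(-10/1121) = -349460/1121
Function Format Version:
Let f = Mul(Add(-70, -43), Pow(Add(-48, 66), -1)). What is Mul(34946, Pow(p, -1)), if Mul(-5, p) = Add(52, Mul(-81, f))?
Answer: Rational(-349460, 1121) ≈ -311.74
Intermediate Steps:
f = Rational(-113, 18) (f = Mul(-113, Pow(18, -1)) = Mul(-113, Rational(1, 18)) = Rational(-113, 18) ≈ -6.2778)
p = Rational(-1121, 10) (p = Mul(Rational(-1, 5), Add(52, Mul(-81, Rational(-113, 18)))) = Mul(Rational(-1, 5), Add(52, Rational(1017, 2))) = Mul(Rational(-1, 5), Rational(1121, 2)) = Rational(-1121, 10) ≈ -112.10)
Mul(34946, Pow(p, -1)) = Mul(34946, Pow(Rational(-1121, 10), -1)) = Mul(34946, Rational(-10, 1121)) = Rational(-349460, 1121)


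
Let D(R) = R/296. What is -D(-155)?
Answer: 155/296 ≈ 0.52365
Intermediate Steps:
D(R) = R/296 (D(R) = R*(1/296) = R/296)
-D(-155) = -(-155)/296 = -1*(-155/296) = 155/296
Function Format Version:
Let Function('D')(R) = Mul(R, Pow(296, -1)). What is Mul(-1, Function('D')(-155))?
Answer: Rational(155, 296) ≈ 0.52365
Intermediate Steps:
Function('D')(R) = Mul(Rational(1, 296), R) (Function('D')(R) = Mul(R, Rational(1, 296)) = Mul(Rational(1, 296), R))
Mul(-1, Function('D')(-155)) = Mul(-1, Mul(Rational(1, 296), -155)) = Mul(-1, Rational(-155, 296)) = Rational(155, 296)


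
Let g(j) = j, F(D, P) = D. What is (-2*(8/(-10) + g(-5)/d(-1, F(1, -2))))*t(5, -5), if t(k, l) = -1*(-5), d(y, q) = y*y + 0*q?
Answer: 58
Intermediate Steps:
d(y, q) = y² (d(y, q) = y² + 0 = y²)
t(k, l) = 5
(-2*(8/(-10) + g(-5)/d(-1, F(1, -2))))*t(5, -5) = -2*(8/(-10) - 5/((-1)²))*5 = -2*(8*(-⅒) - 5/1)*5 = -2*(-⅘ - 5*1)*5 = -2*(-⅘ - 5)*5 = -2*(-29/5)*5 = (58/5)*5 = 58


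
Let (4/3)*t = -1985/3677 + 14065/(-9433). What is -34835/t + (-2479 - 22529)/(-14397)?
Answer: 2319546079904714/101414641947 ≈ 22872.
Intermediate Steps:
t = -105662265/69370282 (t = 3*(-1985/3677 + 14065/(-9433))/4 = 3*(-1985*1/3677 + 14065*(-1/9433))/4 = 3*(-1985/3677 - 14065/9433)/4 = (3/4)*(-70441510/34685141) = -105662265/69370282 ≈ -1.5232)
-34835/t + (-2479 - 22529)/(-14397) = -34835/(-105662265/69370282) + (-2479 - 22529)/(-14397) = -34835*(-69370282/105662265) - 25008*(-1/14397) = 483302754694/21132453 + 8336/4799 = 2319546079904714/101414641947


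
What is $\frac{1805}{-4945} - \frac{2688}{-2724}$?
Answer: $\frac{139589}{224503} \approx 0.62177$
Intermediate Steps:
$\frac{1805}{-4945} - \frac{2688}{-2724} = 1805 \left(- \frac{1}{4945}\right) - - \frac{224}{227} = - \frac{361}{989} + \frac{224}{227} = \frac{139589}{224503}$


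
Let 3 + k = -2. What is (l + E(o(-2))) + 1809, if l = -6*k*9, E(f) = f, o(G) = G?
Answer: 2077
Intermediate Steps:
k = -5 (k = -3 - 2 = -5)
l = 270 (l = -6*(-5)*9 = 30*9 = 270)
(l + E(o(-2))) + 1809 = (270 - 2) + 1809 = 268 + 1809 = 2077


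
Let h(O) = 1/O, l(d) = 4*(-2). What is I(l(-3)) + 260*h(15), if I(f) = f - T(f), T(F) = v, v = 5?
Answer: 13/3 ≈ 4.3333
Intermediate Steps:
l(d) = -8
T(F) = 5
I(f) = -5 + f (I(f) = f - 1*5 = f - 5 = -5 + f)
I(l(-3)) + 260*h(15) = (-5 - 8) + 260/15 = -13 + 260*(1/15) = -13 + 52/3 = 13/3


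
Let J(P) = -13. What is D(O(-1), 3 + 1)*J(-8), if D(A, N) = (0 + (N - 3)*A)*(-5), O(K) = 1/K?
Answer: -65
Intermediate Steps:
O(K) = 1/K
D(A, N) = -5*A*(-3 + N) (D(A, N) = (0 + (-3 + N)*A)*(-5) = (0 + A*(-3 + N))*(-5) = (A*(-3 + N))*(-5) = -5*A*(-3 + N))
D(O(-1), 3 + 1)*J(-8) = (5*(3 - (3 + 1))/(-1))*(-13) = (5*(-1)*(3 - 1*4))*(-13) = (5*(-1)*(3 - 4))*(-13) = (5*(-1)*(-1))*(-13) = 5*(-13) = -65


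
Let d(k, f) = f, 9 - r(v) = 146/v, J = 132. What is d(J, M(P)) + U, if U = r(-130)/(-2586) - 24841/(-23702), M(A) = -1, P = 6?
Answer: 87929297/1992034590 ≈ 0.044140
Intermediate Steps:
r(v) = 9 - 146/v
U = 2079963887/1992034590 (U = (9 - 146/(-130))/(-2586) - 24841/(-23702) = (9 - 146*(-1/130))*(-1/2586) - 24841*(-1/23702) = (9 + 73/65)*(-1/2586) + 24841/23702 = (658/65)*(-1/2586) + 24841/23702 = -329/84045 + 24841/23702 = 2079963887/1992034590 ≈ 1.0441)
d(J, M(P)) + U = -1 + 2079963887/1992034590 = 87929297/1992034590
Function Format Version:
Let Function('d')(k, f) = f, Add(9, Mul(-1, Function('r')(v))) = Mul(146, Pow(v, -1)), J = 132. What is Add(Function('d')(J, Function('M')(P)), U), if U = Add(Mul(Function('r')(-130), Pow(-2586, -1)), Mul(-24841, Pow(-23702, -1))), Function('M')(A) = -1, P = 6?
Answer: Rational(87929297, 1992034590) ≈ 0.044140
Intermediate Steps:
Function('r')(v) = Add(9, Mul(-146, Pow(v, -1))) (Function('r')(v) = Add(9, Mul(-1, Mul(146, Pow(v, -1)))) = Add(9, Mul(-146, Pow(v, -1))))
U = Rational(2079963887, 1992034590) (U = Add(Mul(Add(9, Mul(-146, Pow(-130, -1))), Pow(-2586, -1)), Mul(-24841, Pow(-23702, -1))) = Add(Mul(Add(9, Mul(-146, Rational(-1, 130))), Rational(-1, 2586)), Mul(-24841, Rational(-1, 23702))) = Add(Mul(Add(9, Rational(73, 65)), Rational(-1, 2586)), Rational(24841, 23702)) = Add(Mul(Rational(658, 65), Rational(-1, 2586)), Rational(24841, 23702)) = Add(Rational(-329, 84045), Rational(24841, 23702)) = Rational(2079963887, 1992034590) ≈ 1.0441)
Add(Function('d')(J, Function('M')(P)), U) = Add(-1, Rational(2079963887, 1992034590)) = Rational(87929297, 1992034590)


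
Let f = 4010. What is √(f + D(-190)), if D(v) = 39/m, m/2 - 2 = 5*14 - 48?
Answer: √64173/4 ≈ 63.331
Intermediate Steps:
m = 48 (m = 4 + 2*(5*14 - 48) = 4 + 2*(70 - 48) = 4 + 2*22 = 4 + 44 = 48)
D(v) = 13/16 (D(v) = 39/48 = 39*(1/48) = 13/16)
√(f + D(-190)) = √(4010 + 13/16) = √(64173/16) = √64173/4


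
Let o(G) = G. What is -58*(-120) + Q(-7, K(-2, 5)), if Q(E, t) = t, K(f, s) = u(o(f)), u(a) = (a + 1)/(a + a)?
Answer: 27841/4 ≈ 6960.3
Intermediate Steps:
u(a) = (1 + a)/(2*a) (u(a) = (1 + a)/((2*a)) = (1 + a)*(1/(2*a)) = (1 + a)/(2*a))
K(f, s) = (1 + f)/(2*f)
-58*(-120) + Q(-7, K(-2, 5)) = -58*(-120) + (1/2)*(1 - 2)/(-2) = 6960 + (1/2)*(-1/2)*(-1) = 6960 + 1/4 = 27841/4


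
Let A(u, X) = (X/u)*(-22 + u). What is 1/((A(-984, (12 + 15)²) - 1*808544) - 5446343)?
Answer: -164/1025679239 ≈ -1.5989e-7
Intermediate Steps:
A(u, X) = X*(-22 + u)/u
1/((A(-984, (12 + 15)²) - 1*808544) - 5446343) = 1/(((12 + 15)²*(-22 - 984)/(-984) - 1*808544) - 5446343) = 1/((27²*(-1/984)*(-1006) - 808544) - 5446343) = 1/((729*(-1/984)*(-1006) - 808544) - 5446343) = 1/((122229/164 - 808544) - 5446343) = 1/(-132478987/164 - 5446343) = 1/(-1025679239/164) = -164/1025679239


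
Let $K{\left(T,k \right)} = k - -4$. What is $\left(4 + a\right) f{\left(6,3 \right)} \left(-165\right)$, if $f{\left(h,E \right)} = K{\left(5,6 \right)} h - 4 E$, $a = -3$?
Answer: $-7920$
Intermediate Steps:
$K{\left(T,k \right)} = 4 + k$ ($K{\left(T,k \right)} = k + 4 = 4 + k$)
$f{\left(h,E \right)} = - 4 E + 10 h$ ($f{\left(h,E \right)} = \left(4 + 6\right) h - 4 E = 10 h - 4 E = - 4 E + 10 h$)
$\left(4 + a\right) f{\left(6,3 \right)} \left(-165\right) = \left(4 - 3\right) \left(\left(-4\right) 3 + 10 \cdot 6\right) \left(-165\right) = 1 \left(-12 + 60\right) \left(-165\right) = 1 \cdot 48 \left(-165\right) = 48 \left(-165\right) = -7920$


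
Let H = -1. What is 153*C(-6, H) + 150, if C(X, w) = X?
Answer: -768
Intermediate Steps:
153*C(-6, H) + 150 = 153*(-6) + 150 = -918 + 150 = -768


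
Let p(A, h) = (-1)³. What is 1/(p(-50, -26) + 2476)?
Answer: 1/2475 ≈ 0.00040404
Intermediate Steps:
p(A, h) = -1
1/(p(-50, -26) + 2476) = 1/(-1 + 2476) = 1/2475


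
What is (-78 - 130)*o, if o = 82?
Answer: -17056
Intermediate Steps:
(-78 - 130)*o = (-78 - 130)*82 = -208*82 = -17056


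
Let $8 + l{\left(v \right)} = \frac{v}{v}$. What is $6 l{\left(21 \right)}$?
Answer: $-42$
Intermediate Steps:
$l{\left(v \right)} = -7$ ($l{\left(v \right)} = -8 + \frac{v}{v} = -8 + 1 = -7$)
$6 l{\left(21 \right)} = 6 \left(-7\right) = -42$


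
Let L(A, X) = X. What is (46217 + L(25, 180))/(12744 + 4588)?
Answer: 46397/17332 ≈ 2.6770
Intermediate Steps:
(46217 + L(25, 180))/(12744 + 4588) = (46217 + 180)/(12744 + 4588) = 46397/17332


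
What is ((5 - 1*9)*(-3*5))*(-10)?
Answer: -600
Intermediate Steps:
((5 - 1*9)*(-3*5))*(-10) = ((5 - 9)*(-15))*(-10) = -4*(-15)*(-10) = 60*(-10) = -600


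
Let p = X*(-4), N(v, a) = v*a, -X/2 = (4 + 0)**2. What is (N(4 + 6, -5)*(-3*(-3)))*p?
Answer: -57600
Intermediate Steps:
X = -32 (X = -2*(4 + 0)**2 = -2*4**2 = -2*16 = -32)
N(v, a) = a*v
p = 128 (p = -32*(-4) = 128)
(N(4 + 6, -5)*(-3*(-3)))*p = ((-5*(4 + 6))*(-3*(-3)))*128 = (-5*10*9)*128 = -50*9*128 = -450*128 = -57600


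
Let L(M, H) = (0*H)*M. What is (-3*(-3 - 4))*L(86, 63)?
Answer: 0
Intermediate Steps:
L(M, H) = 0 (L(M, H) = 0*M = 0)
(-3*(-3 - 4))*L(86, 63) = -3*(-3 - 4)*0 = -3*(-7)*0 = 21*0 = 0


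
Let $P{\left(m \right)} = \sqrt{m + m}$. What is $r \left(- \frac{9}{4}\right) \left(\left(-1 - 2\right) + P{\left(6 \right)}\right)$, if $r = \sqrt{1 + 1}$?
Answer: $- \frac{9 \sqrt{6}}{2} + \frac{27 \sqrt{2}}{4} \approx -1.4768$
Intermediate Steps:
$P{\left(m \right)} = \sqrt{2} \sqrt{m}$ ($P{\left(m \right)} = \sqrt{2 m} = \sqrt{2} \sqrt{m}$)
$r = \sqrt{2} \approx 1.4142$
$r \left(- \frac{9}{4}\right) \left(\left(-1 - 2\right) + P{\left(6 \right)}\right) = \sqrt{2} \left(- \frac{9}{4}\right) \left(\left(-1 - 2\right) + \sqrt{2} \sqrt{6}\right) = \sqrt{2} \left(\left(-9\right) \frac{1}{4}\right) \left(-3 + 2 \sqrt{3}\right) = \sqrt{2} \left(- \frac{9}{4}\right) \left(-3 + 2 \sqrt{3}\right) = - \frac{9 \sqrt{2}}{4} \left(-3 + 2 \sqrt{3}\right) = - \frac{9 \sqrt{2} \left(-3 + 2 \sqrt{3}\right)}{4}$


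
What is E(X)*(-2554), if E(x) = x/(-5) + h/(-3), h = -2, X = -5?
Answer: -12770/3 ≈ -4256.7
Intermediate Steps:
E(x) = 2/3 - x/5 (E(x) = x/(-5) - 2/(-3) = x*(-1/5) - 2*(-1/3) = -x/5 + 2/3 = 2/3 - x/5)
E(X)*(-2554) = (2/3 - 1/5*(-5))*(-2554) = (2/3 + 1)*(-2554) = (5/3)*(-2554) = -12770/3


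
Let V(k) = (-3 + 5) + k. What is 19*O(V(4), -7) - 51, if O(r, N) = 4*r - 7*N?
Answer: 1336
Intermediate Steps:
V(k) = 2 + k
O(r, N) = -7*N + 4*r
19*O(V(4), -7) - 51 = 19*(-7*(-7) + 4*(2 + 4)) - 51 = 19*(49 + 4*6) - 51 = 19*(49 + 24) - 51 = 19*73 - 51 = 1387 - 51 = 1336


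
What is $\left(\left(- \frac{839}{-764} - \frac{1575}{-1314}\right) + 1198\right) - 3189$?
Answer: $- \frac{110913955}{55772} \approx -1988.7$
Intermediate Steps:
$\left(\left(- \frac{839}{-764} - \frac{1575}{-1314}\right) + 1198\right) - 3189 = \left(\left(\left(-839\right) \left(- \frac{1}{764}\right) - - \frac{175}{146}\right) + 1198\right) - 3189 = \left(\left(\frac{839}{764} + \frac{175}{146}\right) + 1198\right) - 3189 = \left(\frac{128097}{55772} + 1198\right) - 3189 = \frac{66942953}{55772} - 3189 = - \frac{110913955}{55772}$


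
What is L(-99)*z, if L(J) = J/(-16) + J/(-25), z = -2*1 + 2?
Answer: 0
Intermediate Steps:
z = 0 (z = -2 + 2 = 0)
L(J) = -41*J/400 (L(J) = J*(-1/16) + J*(-1/25) = -J/16 - J/25 = -41*J/400)
L(-99)*z = -41/400*(-99)*0 = (4059/400)*0 = 0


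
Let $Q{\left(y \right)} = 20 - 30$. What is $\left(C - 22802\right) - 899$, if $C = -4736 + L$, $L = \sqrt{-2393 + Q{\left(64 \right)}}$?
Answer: $-28437 + 3 i \sqrt{267} \approx -28437.0 + 49.02 i$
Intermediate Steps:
$Q{\left(y \right)} = -10$
$L = 3 i \sqrt{267}$ ($L = \sqrt{-2393 - 10} = \sqrt{-2403} = 3 i \sqrt{267} \approx 49.02 i$)
$C = -4736 + 3 i \sqrt{267} \approx -4736.0 + 49.02 i$
$\left(C - 22802\right) - 899 = \left(\left(-4736 + 3 i \sqrt{267}\right) - 22802\right) - 899 = \left(-27538 + 3 i \sqrt{267}\right) + \left(-4081 + 3182\right) = \left(-27538 + 3 i \sqrt{267}\right) - 899 = -28437 + 3 i \sqrt{267}$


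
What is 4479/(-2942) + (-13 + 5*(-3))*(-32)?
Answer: 2631553/2942 ≈ 894.48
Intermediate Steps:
4479/(-2942) + (-13 + 5*(-3))*(-32) = 4479*(-1/2942) + (-13 - 15)*(-32) = -4479/2942 - 28*(-32) = -4479/2942 + 896 = 2631553/2942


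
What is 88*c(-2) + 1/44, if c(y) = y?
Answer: -7743/44 ≈ -175.98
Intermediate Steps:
88*c(-2) + 1/44 = 88*(-2) + 1/44 = -176 + 1/44 = -7743/44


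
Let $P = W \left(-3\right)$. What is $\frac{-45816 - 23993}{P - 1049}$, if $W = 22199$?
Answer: $\frac{69809}{67646} \approx 1.032$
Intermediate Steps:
$P = -66597$ ($P = 22199 \left(-3\right) = -66597$)
$\frac{-45816 - 23993}{P - 1049} = \frac{-45816 - 23993}{-66597 - 1049} = - \frac{69809}{-66597 - 1049} = - \frac{69809}{-67646} = \left(-69809\right) \left(- \frac{1}{67646}\right) = \frac{69809}{67646}$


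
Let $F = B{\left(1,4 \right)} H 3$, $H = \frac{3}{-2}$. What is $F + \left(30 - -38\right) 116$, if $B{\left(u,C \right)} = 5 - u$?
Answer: $7870$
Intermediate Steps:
$H = - \frac{3}{2}$ ($H = 3 \left(- \frac{1}{2}\right) = - \frac{3}{2} \approx -1.5$)
$F = -18$ ($F = \left(5 - 1\right) \left(- \frac{3}{2}\right) 3 = 4 \left(- \frac{3}{2}\right) 3 = \left(-6\right) 3 = -18$)
$F + \left(30 - -38\right) 116 = -18 + \left(30 - -38\right) 116 = -18 + \left(30 + 38\right) 116 = -18 + 68 \cdot 116 = -18 + 7888 = 7870$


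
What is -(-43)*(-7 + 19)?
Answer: 516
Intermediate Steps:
-(-43)*(-7 + 19) = -(-43)*12 = -1*(-516) = 516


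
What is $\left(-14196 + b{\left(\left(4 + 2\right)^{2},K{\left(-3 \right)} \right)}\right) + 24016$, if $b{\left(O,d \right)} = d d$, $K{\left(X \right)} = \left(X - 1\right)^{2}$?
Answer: $10076$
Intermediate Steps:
$K{\left(X \right)} = \left(-1 + X\right)^{2}$
$b{\left(O,d \right)} = d^{2}$
$\left(-14196 + b{\left(\left(4 + 2\right)^{2},K{\left(-3 \right)} \right)}\right) + 24016 = \left(-14196 + \left(\left(-1 - 3\right)^{2}\right)^{2}\right) + 24016 = \left(-14196 + \left(\left(-4\right)^{2}\right)^{2}\right) + 24016 = \left(-14196 + 16^{2}\right) + 24016 = \left(-14196 + 256\right) + 24016 = -13940 + 24016 = 10076$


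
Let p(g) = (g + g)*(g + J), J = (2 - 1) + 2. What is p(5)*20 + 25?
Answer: 1625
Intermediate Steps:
J = 3 (J = 1 + 2 = 3)
p(g) = 2*g*(3 + g) (p(g) = (g + g)*(g + 3) = (2*g)*(3 + g) = 2*g*(3 + g))
p(5)*20 + 25 = (2*5*(3 + 5))*20 + 25 = (2*5*8)*20 + 25 = 80*20 + 25 = 1600 + 25 = 1625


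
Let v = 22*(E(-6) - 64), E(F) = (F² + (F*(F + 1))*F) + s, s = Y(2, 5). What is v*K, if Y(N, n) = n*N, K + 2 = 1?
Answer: 4356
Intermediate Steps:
K = -1 (K = -2 + 1 = -1)
Y(N, n) = N*n
s = 10 (s = 2*5 = 10)
E(F) = 10 + F² + F²*(1 + F) (E(F) = (F² + (F*(F + 1))*F) + 10 = (F² + (F*(1 + F))*F) + 10 = (F² + F²*(1 + F)) + 10 = 10 + F² + F²*(1 + F))
v = -4356 (v = 22*((10 + (-6)³ + 2*(-6)²) - 64) = 22*((10 - 216 + 2*36) - 64) = 22*((10 - 216 + 72) - 64) = 22*(-134 - 64) = 22*(-198) = -4356)
v*K = -4356*(-1) = 4356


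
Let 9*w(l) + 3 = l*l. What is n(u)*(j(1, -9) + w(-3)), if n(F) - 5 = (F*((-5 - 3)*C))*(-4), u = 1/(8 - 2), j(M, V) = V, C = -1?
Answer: 25/9 ≈ 2.7778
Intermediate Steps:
w(l) = -⅓ + l²/9 (w(l) = -⅓ + (l*l)/9 = -⅓ + l²/9)
u = ⅙ (u = 1/6 = ⅙ ≈ 0.16667)
n(F) = 5 - 32*F (n(F) = 5 + (F*((-5 - 3)*(-1)))*(-4) = 5 + (F*(-8*(-1)))*(-4) = 5 + (F*8)*(-4) = 5 + (8*F)*(-4) = 5 - 32*F)
n(u)*(j(1, -9) + w(-3)) = (5 - 32*⅙)*(-9 + (-⅓ + (⅑)*(-3)²)) = (5 - 16/3)*(-9 + (-⅓ + (⅑)*9)) = -(-9 + (-⅓ + 1))/3 = -(-9 + ⅔)/3 = -⅓*(-25/3) = 25/9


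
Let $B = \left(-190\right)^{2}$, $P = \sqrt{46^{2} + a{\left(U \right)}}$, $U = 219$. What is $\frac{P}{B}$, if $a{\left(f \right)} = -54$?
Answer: $\frac{\sqrt{2062}}{36100} \approx 0.0012579$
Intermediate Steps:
$P = \sqrt{2062}$ ($P = \sqrt{46^{2} - 54} = \sqrt{2116 - 54} = \sqrt{2062} \approx 45.409$)
$B = 36100$
$\frac{P}{B} = \frac{\sqrt{2062}}{36100}$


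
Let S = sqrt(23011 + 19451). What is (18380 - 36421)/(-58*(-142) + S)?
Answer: -74292838/33894617 + 54123*sqrt(4718)/67789234 ≈ -2.1370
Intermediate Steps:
S = 3*sqrt(4718) (S = sqrt(42462) = 3*sqrt(4718) ≈ 206.06)
(18380 - 36421)/(-58*(-142) + S) = (18380 - 36421)/(-58*(-142) + 3*sqrt(4718)) = -18041/(8236 + 3*sqrt(4718))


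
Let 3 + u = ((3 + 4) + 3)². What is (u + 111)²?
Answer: 43264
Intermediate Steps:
u = 97 (u = -3 + ((3 + 4) + 3)² = -3 + (7 + 3)² = -3 + 10² = -3 + 100 = 97)
(u + 111)² = (97 + 111)² = 208² = 43264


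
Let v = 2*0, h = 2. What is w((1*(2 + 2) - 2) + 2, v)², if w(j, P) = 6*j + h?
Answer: 676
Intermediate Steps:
v = 0
w(j, P) = 2 + 6*j (w(j, P) = 6*j + 2 = 2 + 6*j)
w((1*(2 + 2) - 2) + 2, v)² = (2 + 6*((1*(2 + 2) - 2) + 2))² = (2 + 6*((1*4 - 2) + 2))² = (2 + 6*((4 - 2) + 2))² = (2 + 6*(2 + 2))² = (2 + 6*4)² = (2 + 24)² = 26² = 676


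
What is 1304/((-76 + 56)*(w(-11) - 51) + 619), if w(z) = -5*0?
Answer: 1304/1639 ≈ 0.79561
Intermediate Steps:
w(z) = 0
1304/((-76 + 56)*(w(-11) - 51) + 619) = 1304/((-76 + 56)*(0 - 51) + 619) = 1304/(-20*(-51) + 619) = 1304/(1020 + 619) = 1304/1639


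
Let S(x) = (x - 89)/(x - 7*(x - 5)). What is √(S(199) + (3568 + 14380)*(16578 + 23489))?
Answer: √965983612287506/1159 ≈ 26816.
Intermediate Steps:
S(x) = (-89 + x)/(35 - 6*x) (S(x) = (-89 + x)/(x - 7*(-5 + x)) = (-89 + x)/(x + (35 - 7*x)) = (-89 + x)/(35 - 6*x))
√(S(199) + (3568 + 14380)*(16578 + 23489)) = √((89 - 1*199)/(-35 + 6*199) + (3568 + 14380)*(16578 + 23489)) = √((89 - 199)/(-35 + 1194) + 17948*40067) = √(-110/1159 + 719122516) = √(833462995934/1159) = √965983612287506/1159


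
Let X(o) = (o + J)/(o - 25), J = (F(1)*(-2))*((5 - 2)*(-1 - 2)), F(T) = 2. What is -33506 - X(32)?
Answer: -234610/7 ≈ -33516.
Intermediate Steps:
J = 36 (J = (2*(-2))*((5 - 2)*(-1 - 2)) = -12*(-3) = -4*(-9) = 36)
X(o) = (36 + o)/(-25 + o) (X(o) = (o + 36)/(o - 25) = (36 + o)/(-25 + o))
-33506 - X(32) = -33506 - (36 + 32)/(-25 + 32) = -33506 - 68/7 = -234610/7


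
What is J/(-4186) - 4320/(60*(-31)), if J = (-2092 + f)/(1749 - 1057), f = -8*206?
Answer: 52169801/22449518 ≈ 2.3239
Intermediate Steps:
f = -1648
J = -935/173 (J = (-2092 - 1648)/(1749 - 1057) = -3740/692 = -3740*1/692 = -935/173 ≈ -5.4046)
J/(-4186) - 4320/(60*(-31)) = -935/173/(-4186) - 4320/(60*(-31)) = -935/173*(-1/4186) - 4320/(-1860) = 935/724178 - 4320*(-1/1860) = 935/724178 + 72/31 = 52169801/22449518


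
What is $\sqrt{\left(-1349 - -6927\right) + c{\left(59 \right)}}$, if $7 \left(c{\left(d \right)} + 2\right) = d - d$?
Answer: $2 \sqrt{1394} \approx 74.673$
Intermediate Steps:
$c{\left(d \right)} = -2$ ($c{\left(d \right)} = -2 + \frac{d - d}{7} = -2 + \frac{1}{7} \cdot 0 = -2 + 0 = -2$)
$\sqrt{\left(-1349 - -6927\right) + c{\left(59 \right)}} = \sqrt{\left(-1349 - -6927\right) - 2} = \sqrt{\left(-1349 + 6927\right) - 2} = \sqrt{5578 - 2} = \sqrt{5576} = 2 \sqrt{1394}$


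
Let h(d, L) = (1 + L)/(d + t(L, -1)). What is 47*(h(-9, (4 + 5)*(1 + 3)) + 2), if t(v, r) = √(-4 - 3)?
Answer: 47*(-19*I + 2*√7)/(√7 + 9*I) ≈ -83.852 - 52.284*I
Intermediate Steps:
t(v, r) = I*√7 (t(v, r) = √(-7) = I*√7)
h(d, L) = (1 + L)/(d + I*√7)
47*(h(-9, (4 + 5)*(1 + 3)) + 2) = 47*((1 + (4 + 5)*(1 + 3))/(-9 + I*√7) + 2) = 47*((1 + 9*4)/(-9 + I*√7) + 2) = 47*((1 + 36)/(-9 + I*√7) + 2) = 47*(37/(-9 + I*√7) + 2) = 47*(2 + 37/(-9 + I*√7)) = 94 + 1739/(-9 + I*√7)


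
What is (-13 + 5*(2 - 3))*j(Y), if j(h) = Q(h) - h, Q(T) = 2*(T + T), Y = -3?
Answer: 162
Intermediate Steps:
Q(T) = 4*T (Q(T) = 2*(2*T) = 4*T)
j(h) = 3*h (j(h) = 4*h - h = 3*h)
(-13 + 5*(2 - 3))*j(Y) = (-13 + 5*(2 - 3))*(3*(-3)) = (-13 + 5*(-1))*(-9) = (-13 - 5)*(-9) = -18*(-9) = 162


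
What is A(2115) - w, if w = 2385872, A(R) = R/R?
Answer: -2385871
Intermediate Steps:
A(R) = 1
A(2115) - w = 1 - 1*2385872 = 1 - 2385872 = -2385871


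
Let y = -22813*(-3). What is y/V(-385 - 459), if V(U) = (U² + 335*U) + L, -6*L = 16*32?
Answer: 29331/184076 ≈ 0.15934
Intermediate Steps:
L = -256/3 (L = -8*32/3 = -⅙*512 = -256/3 ≈ -85.333)
y = 68439
V(U) = -256/3 + U² + 335*U (V(U) = (U² + 335*U) - 256/3 = -256/3 + U² + 335*U)
y/V(-385 - 459) = 68439/(-256/3 + (-385 - 459)² + 335*(-385 - 459)) = 68439/(-256/3 + (-844)² + 335*(-844)) = 68439/(-256/3 + 712336 - 282740) = 68439/(1288532/3) = 68439*(3/1288532) = 29331/184076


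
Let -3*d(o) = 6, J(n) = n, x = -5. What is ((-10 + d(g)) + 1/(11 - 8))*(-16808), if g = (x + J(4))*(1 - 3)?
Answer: 588280/3 ≈ 1.9609e+5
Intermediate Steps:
g = 2 (g = (-5 + 4)*(1 - 3) = -1*(-2) = 2)
d(o) = -2 (d(o) = -1/3*6 = -2)
((-10 + d(g)) + 1/(11 - 8))*(-16808) = ((-10 - 2) + 1/(11 - 8))*(-16808) = (-12 + 1/3)*(-16808) = -35/3*(-16808) = 588280/3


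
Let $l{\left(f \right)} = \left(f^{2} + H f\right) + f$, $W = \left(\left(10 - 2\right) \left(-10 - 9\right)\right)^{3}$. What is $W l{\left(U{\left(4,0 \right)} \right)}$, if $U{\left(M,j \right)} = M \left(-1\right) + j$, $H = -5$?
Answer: $-112377856$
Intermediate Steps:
$W = -3511808$ ($W = \left(8 \left(-19\right)\right)^{3} = \left(-152\right)^{3} = -3511808$)
$U{\left(M,j \right)} = j - M$ ($U{\left(M,j \right)} = - M + j = j - M$)
$l{\left(f \right)} = f^{2} - 4 f$ ($l{\left(f \right)} = \left(f^{2} - 5 f\right) + f = f^{2} - 4 f$)
$W l{\left(U{\left(4,0 \right)} \right)} = - 3511808 \left(0 - 4\right) \left(-4 + \left(0 - 4\right)\right) = - 3511808 \left(- 4 \left(-4 - 4\right)\right) = - 3511808 \left(\left(-4\right) \left(-8\right)\right) = \left(-3511808\right) 32 = -112377856$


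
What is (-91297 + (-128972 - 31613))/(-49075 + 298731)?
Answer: -125941/124828 ≈ -1.0089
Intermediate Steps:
(-91297 + (-128972 - 31613))/(-49075 + 298731) = (-91297 - 160585)/249656 = -251882*1/249656 = -125941/124828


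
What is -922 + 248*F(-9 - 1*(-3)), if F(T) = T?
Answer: -2410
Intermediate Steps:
-922 + 248*F(-9 - 1*(-3)) = -922 + 248*(-9 - 1*(-3)) = -922 + 248*(-9 + 3) = -922 + 248*(-6) = -922 - 1488 = -2410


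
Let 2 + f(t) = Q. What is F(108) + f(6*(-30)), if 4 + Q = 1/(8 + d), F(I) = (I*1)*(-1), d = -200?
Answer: -21889/192 ≈ -114.01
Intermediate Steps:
F(I) = -I (F(I) = I*(-1) = -I)
Q = -769/192 (Q = -4 + 1/(8 - 200) = -4 + 1/(-192) = -4 - 1/192 = -769/192 ≈ -4.0052)
f(t) = -1153/192 (f(t) = -2 - 769/192 = -1153/192)
F(108) + f(6*(-30)) = -1*108 - 1153/192 = -108 - 1153/192 = -21889/192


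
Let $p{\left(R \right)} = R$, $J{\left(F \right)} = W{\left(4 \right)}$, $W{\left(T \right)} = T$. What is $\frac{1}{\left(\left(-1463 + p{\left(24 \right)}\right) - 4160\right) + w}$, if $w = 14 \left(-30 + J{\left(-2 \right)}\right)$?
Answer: $- \frac{1}{5963} \approx -0.0001677$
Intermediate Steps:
$J{\left(F \right)} = 4$
$w = -364$ ($w = 14 \left(-30 + 4\right) = 14 \left(-26\right) = -364$)
$\frac{1}{\left(\left(-1463 + p{\left(24 \right)}\right) - 4160\right) + w} = \frac{1}{\left(\left(-1463 + 24\right) - 4160\right) - 364} = \frac{1}{\left(-1439 - 4160\right) - 364} = \frac{1}{-5599 - 364} = \frac{1}{-5963} = - \frac{1}{5963}$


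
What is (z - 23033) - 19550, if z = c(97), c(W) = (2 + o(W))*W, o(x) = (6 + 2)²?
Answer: -36181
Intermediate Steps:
o(x) = 64 (o(x) = 8² = 64)
c(W) = 66*W (c(W) = (2 + 64)*W = 66*W)
z = 6402 (z = 66*97 = 6402)
(z - 23033) - 19550 = (6402 - 23033) - 19550 = -16631 - 19550 = -36181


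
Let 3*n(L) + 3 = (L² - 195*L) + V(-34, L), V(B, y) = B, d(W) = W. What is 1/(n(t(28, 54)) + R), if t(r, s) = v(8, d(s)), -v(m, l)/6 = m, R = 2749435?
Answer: 3/8259932 ≈ 3.6320e-7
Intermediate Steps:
v(m, l) = -6*m
t(r, s) = -48 (t(r, s) = -6*8 = -48)
n(L) = -37/3 - 65*L + L²/3 (n(L) = -1 + ((L² - 195*L) - 34)/3 = -1 + (-34 + L² - 195*L)/3 = -1 + (-34/3 - 65*L + L²/3) = -37/3 - 65*L + L²/3)
1/(n(t(28, 54)) + R) = 1/((-37/3 - 65*(-48) + (⅓)*(-48)²) + 2749435) = 1/((-37/3 + 3120 + (⅓)*2304) + 2749435) = 1/((-37/3 + 3120 + 768) + 2749435) = 1/(11627/3 + 2749435) = 1/(8259932/3) = 3/8259932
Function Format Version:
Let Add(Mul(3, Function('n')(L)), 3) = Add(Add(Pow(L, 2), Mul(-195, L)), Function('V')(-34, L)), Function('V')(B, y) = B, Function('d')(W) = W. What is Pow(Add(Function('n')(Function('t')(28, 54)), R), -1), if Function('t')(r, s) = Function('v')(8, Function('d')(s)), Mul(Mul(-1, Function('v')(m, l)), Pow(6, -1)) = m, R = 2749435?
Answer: Rational(3, 8259932) ≈ 3.6320e-7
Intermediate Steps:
Function('v')(m, l) = Mul(-6, m)
Function('t')(r, s) = -48 (Function('t')(r, s) = Mul(-6, 8) = -48)
Function('n')(L) = Add(Rational(-37, 3), Mul(-65, L), Mul(Rational(1, 3), Pow(L, 2))) (Function('n')(L) = Add(-1, Mul(Rational(1, 3), Add(Add(Pow(L, 2), Mul(-195, L)), -34))) = Add(-1, Mul(Rational(1, 3), Add(-34, Pow(L, 2), Mul(-195, L)))) = Add(-1, Add(Rational(-34, 3), Mul(-65, L), Mul(Rational(1, 3), Pow(L, 2)))) = Add(Rational(-37, 3), Mul(-65, L), Mul(Rational(1, 3), Pow(L, 2))))
Pow(Add(Function('n')(Function('t')(28, 54)), R), -1) = Pow(Add(Add(Rational(-37, 3), Mul(-65, -48), Mul(Rational(1, 3), Pow(-48, 2))), 2749435), -1) = Pow(Add(Add(Rational(-37, 3), 3120, Mul(Rational(1, 3), 2304)), 2749435), -1) = Pow(Add(Add(Rational(-37, 3), 3120, 768), 2749435), -1) = Pow(Add(Rational(11627, 3), 2749435), -1) = Pow(Rational(8259932, 3), -1) = Rational(3, 8259932)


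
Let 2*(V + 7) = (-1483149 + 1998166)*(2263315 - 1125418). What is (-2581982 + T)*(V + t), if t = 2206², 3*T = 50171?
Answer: -1503359467579415975/2 ≈ -7.5168e+17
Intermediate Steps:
T = 50171/3 (T = (⅓)*50171 = 50171/3 ≈ 16724.)
t = 4866436
V = 586036299235/2 (V = -7 + ((-1483149 + 1998166)*(2263315 - 1125418))/2 = -7 + (515017*1137897)/2 = -7 + (½)*586036299249 = -7 + 586036299249/2 = 586036299235/2 ≈ 2.9302e+11)
(-2581982 + T)*(V + t) = (-2581982 + 50171/3)*(586036299235/2 + 4866436) = -7695775/3*586046032107/2 = -1503359467579415975/2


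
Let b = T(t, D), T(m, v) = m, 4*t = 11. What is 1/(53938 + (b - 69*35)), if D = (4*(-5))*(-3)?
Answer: 4/206103 ≈ 1.9408e-5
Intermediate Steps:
t = 11/4 (t = (1/4)*11 = 11/4 ≈ 2.7500)
D = 60 (D = -20*(-3) = 60)
b = 11/4 ≈ 2.7500
1/(53938 + (b - 69*35)) = 1/(53938 + (11/4 - 69*35)) = 1/(53938 + (11/4 - 2415)) = 1/(53938 - 9649/4) = 1/(206103/4) = 4/206103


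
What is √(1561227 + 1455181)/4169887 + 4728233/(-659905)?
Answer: -4728233/659905 + 2*√754102/4169887 ≈ -7.1646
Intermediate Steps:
√(1561227 + 1455181)/4169887 + 4728233/(-659905) = √3016408*(1/4169887) + 4728233*(-1/659905) = (2*√754102)*(1/4169887) - 4728233/659905 = 2*√754102/4169887 - 4728233/659905 = -4728233/659905 + 2*√754102/4169887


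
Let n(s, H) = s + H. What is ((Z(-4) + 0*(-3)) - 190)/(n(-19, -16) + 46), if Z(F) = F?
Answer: -194/11 ≈ -17.636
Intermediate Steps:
n(s, H) = H + s
((Z(-4) + 0*(-3)) - 190)/(n(-19, -16) + 46) = ((-4 + 0*(-3)) - 190)/((-16 - 19) + 46) = ((-4 + 0) - 190)/(-35 + 46) = (-4 - 190)/11 = -194*1/11 = -194/11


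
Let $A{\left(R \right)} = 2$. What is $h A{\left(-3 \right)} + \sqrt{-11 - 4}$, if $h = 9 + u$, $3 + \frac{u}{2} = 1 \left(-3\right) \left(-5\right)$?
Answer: $66 + i \sqrt{15} \approx 66.0 + 3.873 i$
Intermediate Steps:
$u = 24$ ($u = -6 + 2 \cdot 1 \left(-3\right) \left(-5\right) = -6 + 2 \left(\left(-3\right) \left(-5\right)\right) = -6 + 2 \cdot 15 = -6 + 30 = 24$)
$h = 33$ ($h = 9 + 24 = 33$)
$h A{\left(-3 \right)} + \sqrt{-11 - 4} = 33 \cdot 2 + \sqrt{-11 - 4} = 66 + \sqrt{-15} = 66 + i \sqrt{15}$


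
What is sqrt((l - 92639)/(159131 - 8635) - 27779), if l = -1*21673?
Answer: I*sqrt(2457754112411)/9406 ≈ 166.67*I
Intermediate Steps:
l = -21673
sqrt((l - 92639)/(159131 - 8635) - 27779) = sqrt((-21673 - 92639)/(159131 - 8635) - 27779) = sqrt(-114312/150496 - 27779) = sqrt(-114312*1/150496 - 27779) = sqrt(-14289/18812 - 27779) = sqrt(-522592837/18812) = I*sqrt(2457754112411)/9406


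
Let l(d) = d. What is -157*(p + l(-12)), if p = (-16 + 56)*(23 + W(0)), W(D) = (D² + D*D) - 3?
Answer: -123716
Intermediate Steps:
W(D) = -3 + 2*D² (W(D) = (D² + D²) - 3 = 2*D² - 3 = -3 + 2*D²)
p = 800 (p = (-16 + 56)*(23 + (-3 + 2*0²)) = 40*(23 + (-3 + 2*0)) = 40*(23 + (-3 + 0)) = 40*(23 - 3) = 40*20 = 800)
-157*(p + l(-12)) = -157*(800 - 12) = -157*788 = -123716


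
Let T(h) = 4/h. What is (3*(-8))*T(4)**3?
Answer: -24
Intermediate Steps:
(3*(-8))*T(4)**3 = (3*(-8))*(4/4)**3 = -24*1**3 = -24*1 = -24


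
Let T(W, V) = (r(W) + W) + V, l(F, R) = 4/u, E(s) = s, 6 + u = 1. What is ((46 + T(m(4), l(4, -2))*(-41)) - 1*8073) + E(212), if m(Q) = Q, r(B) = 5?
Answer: -40756/5 ≈ -8151.2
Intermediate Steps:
u = -5 (u = -6 + 1 = -5)
l(F, R) = -⅘ (l(F, R) = 4/(-5) = 4*(-⅕) = -⅘)
T(W, V) = 5 + V + W (T(W, V) = (5 + W) + V = 5 + V + W)
((46 + T(m(4), l(4, -2))*(-41)) - 1*8073) + E(212) = ((46 + (5 - ⅘ + 4)*(-41)) - 1*8073) + 212 = ((46 + (41/5)*(-41)) - 8073) + 212 = ((46 - 1681/5) - 8073) + 212 = (-1451/5 - 8073) + 212 = -41816/5 + 212 = -40756/5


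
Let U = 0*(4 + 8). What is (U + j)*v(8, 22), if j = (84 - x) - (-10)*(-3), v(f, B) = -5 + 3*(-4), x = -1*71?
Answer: -2125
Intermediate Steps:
x = -71
v(f, B) = -17 (v(f, B) = -5 - 12 = -17)
U = 0 (U = 0*12 = 0)
j = 125 (j = (84 - 1*(-71)) - (-10)*(-3) = (84 + 71) - 1*30 = 155 - 30 = 125)
(U + j)*v(8, 22) = (0 + 125)*(-17) = 125*(-17) = -2125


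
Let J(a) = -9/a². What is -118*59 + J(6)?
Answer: -27849/4 ≈ -6962.3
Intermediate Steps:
J(a) = -9/a²
-118*59 + J(6) = -118*59 - 9/6² = -6962 - 9*1/36 = -6962 - ¼ = -27849/4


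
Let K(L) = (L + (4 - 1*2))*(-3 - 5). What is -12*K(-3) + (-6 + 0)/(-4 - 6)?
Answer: -477/5 ≈ -95.400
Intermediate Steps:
K(L) = -16 - 8*L (K(L) = (L + (4 - 2))*(-8) = (L + 2)*(-8) = (2 + L)*(-8) = -16 - 8*L)
-12*K(-3) + (-6 + 0)/(-4 - 6) = -12*(-16 - 8*(-3)) + (-6 + 0)/(-4 - 6) = -12*(-16 + 24) - 6/(-10) = -12*8 - 6*(-1/10) = -96 + 3/5 = -477/5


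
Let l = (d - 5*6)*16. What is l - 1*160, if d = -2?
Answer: -672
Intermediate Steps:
l = -512 (l = (-2 - 5*6)*16 = (-2 - 30)*16 = -32*16 = -512)
l - 1*160 = -512 - 1*160 = -512 - 160 = -672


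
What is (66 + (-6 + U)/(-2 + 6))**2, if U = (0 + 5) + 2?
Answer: 70225/16 ≈ 4389.1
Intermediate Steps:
U = 7 (U = 5 + 2 = 7)
(66 + (-6 + U)/(-2 + 6))**2 = (66 + (-6 + 7)/(-2 + 6))**2 = (66 + 1/4)**2 = (265/4)**2 = 70225/16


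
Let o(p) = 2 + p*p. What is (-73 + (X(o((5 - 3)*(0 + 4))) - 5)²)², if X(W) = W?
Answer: 13307904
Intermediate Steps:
o(p) = 2 + p²
(-73 + (X(o((5 - 3)*(0 + 4))) - 5)²)² = (-73 + ((2 + ((5 - 3)*(0 + 4))²) - 5)²)² = (-73 + ((2 + (2*4)²) - 5)²)² = (-73 + ((2 + 8²) - 5)²)² = (-73 + ((2 + 64) - 5)²)² = (-73 + (66 - 5)²)² = (-73 + 61²)² = (-73 + 3721)² = 3648² = 13307904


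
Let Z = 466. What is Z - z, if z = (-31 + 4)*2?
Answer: 520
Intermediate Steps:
z = -54 (z = -27*2 = -54)
Z - z = 466 - 1*(-54) = 466 + 54 = 520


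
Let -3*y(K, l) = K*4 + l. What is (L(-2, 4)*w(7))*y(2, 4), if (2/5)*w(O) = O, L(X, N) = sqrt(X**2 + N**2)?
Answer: -140*sqrt(5) ≈ -313.05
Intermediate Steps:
y(K, l) = -4*K/3 - l/3 (y(K, l) = -(K*4 + l)/3 = -(4*K + l)/3 = -(l + 4*K)/3 = -4*K/3 - l/3)
L(X, N) = sqrt(N**2 + X**2)
w(O) = 5*O/2
(L(-2, 4)*w(7))*y(2, 4) = (sqrt(4**2 + (-2)**2)*((5/2)*7))*(-4/3*2 - 1/3*4) = (sqrt(16 + 4)*(35/2))*(-8/3 - 4/3) = (sqrt(20)*(35/2))*(-4) = ((2*sqrt(5))*(35/2))*(-4) = (35*sqrt(5))*(-4) = -140*sqrt(5)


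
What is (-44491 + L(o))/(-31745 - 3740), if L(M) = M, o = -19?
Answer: 8902/7097 ≈ 1.2543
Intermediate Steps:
(-44491 + L(o))/(-31745 - 3740) = (-44491 - 19)/(-31745 - 3740) = -44510/(-35485) = -44510*(-1/35485) = 8902/7097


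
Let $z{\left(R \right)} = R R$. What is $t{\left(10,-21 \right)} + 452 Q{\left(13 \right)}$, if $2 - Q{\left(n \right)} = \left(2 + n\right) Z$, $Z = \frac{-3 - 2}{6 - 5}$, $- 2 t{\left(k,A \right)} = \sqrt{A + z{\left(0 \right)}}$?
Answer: $34804 - \frac{i \sqrt{21}}{2} \approx 34804.0 - 2.2913 i$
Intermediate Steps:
$z{\left(R \right)} = R^{2}$
$t{\left(k,A \right)} = - \frac{\sqrt{A}}{2}$ ($t{\left(k,A \right)} = - \frac{\sqrt{A + 0^{2}}}{2} = - \frac{\sqrt{A + 0}}{2} = - \frac{\sqrt{A}}{2}$)
$Z = -5$ ($Z = - \frac{5}{1} = \left(-5\right) 1 = -5$)
$Q{\left(n \right)} = 12 + 5 n$ ($Q{\left(n \right)} = 2 - \left(2 + n\right) \left(-5\right) = 2 - \left(-10 - 5 n\right) = 2 + \left(10 + 5 n\right) = 12 + 5 n$)
$t{\left(10,-21 \right)} + 452 Q{\left(13 \right)} = - \frac{\sqrt{-21}}{2} + 452 \left(12 + 5 \cdot 13\right) = - \frac{i \sqrt{21}}{2} + 452 \left(12 + 65\right) = - \frac{i \sqrt{21}}{2} + 452 \cdot 77 = - \frac{i \sqrt{21}}{2} + 34804 = 34804 - \frac{i \sqrt{21}}{2}$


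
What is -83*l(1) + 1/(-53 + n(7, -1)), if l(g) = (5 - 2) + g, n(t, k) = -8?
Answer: -20253/61 ≈ -332.02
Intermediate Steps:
l(g) = 3 + g
-83*l(1) + 1/(-53 + n(7, -1)) = -83*(3 + 1) + 1/(-53 - 8) = -83*4 + 1/(-61) = -332 - 1/61 = -20253/61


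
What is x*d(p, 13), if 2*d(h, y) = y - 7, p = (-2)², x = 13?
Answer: 39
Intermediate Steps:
p = 4
d(h, y) = -7/2 + y/2 (d(h, y) = (y - 7)/2 = (-7 + y)/2 = -7/2 + y/2)
x*d(p, 13) = 13*(-7/2 + (½)*13) = 13*(-7/2 + 13/2) = 13*3 = 39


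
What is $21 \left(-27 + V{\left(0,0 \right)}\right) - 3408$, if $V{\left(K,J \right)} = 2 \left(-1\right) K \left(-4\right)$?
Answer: $-3975$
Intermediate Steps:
$V{\left(K,J \right)} = 8 K$ ($V{\left(K,J \right)} = - 2 \left(- 4 K\right) = 8 K$)
$21 \left(-27 + V{\left(0,0 \right)}\right) - 3408 = 21 \left(-27 + 8 \cdot 0\right) - 3408 = 21 \left(-27 + 0\right) - 3408 = 21 \left(-27\right) - 3408 = -567 - 3408 = -3975$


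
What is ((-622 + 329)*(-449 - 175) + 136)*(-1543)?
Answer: -282319624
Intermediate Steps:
((-622 + 329)*(-449 - 175) + 136)*(-1543) = (-293*(-624) + 136)*(-1543) = (182832 + 136)*(-1543) = 182968*(-1543) = -282319624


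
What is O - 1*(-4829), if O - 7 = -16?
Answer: 4820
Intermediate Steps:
O = -9 (O = 7 - 16 = -9)
O - 1*(-4829) = -9 - 1*(-4829) = -9 + 4829 = 4820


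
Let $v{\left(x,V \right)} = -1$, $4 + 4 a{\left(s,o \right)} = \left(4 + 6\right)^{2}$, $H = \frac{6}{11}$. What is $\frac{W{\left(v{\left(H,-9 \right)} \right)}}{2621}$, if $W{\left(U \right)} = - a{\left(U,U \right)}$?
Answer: $- \frac{24}{2621} \approx -0.0091568$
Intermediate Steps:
$H = \frac{6}{11}$ ($H = 6 \cdot \frac{1}{11} = \frac{6}{11} \approx 0.54545$)
$a{\left(s,o \right)} = 24$ ($a{\left(s,o \right)} = -1 + \frac{\left(4 + 6\right)^{2}}{4} = -1 + \frac{10^{2}}{4} = -1 + \frac{1}{4} \cdot 100 = -1 + 25 = 24$)
$W{\left(U \right)} = -24$ ($W{\left(U \right)} = \left(-1\right) 24 = -24$)
$\frac{W{\left(v{\left(H,-9 \right)} \right)}}{2621} = - \frac{24}{2621}$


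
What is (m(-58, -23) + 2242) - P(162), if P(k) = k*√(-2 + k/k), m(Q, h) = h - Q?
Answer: 2277 - 162*I ≈ 2277.0 - 162.0*I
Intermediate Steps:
P(k) = I*k (P(k) = k*√(-2 + 1) = k*√(-1) = k*I = I*k)
(m(-58, -23) + 2242) - P(162) = ((-23 - 1*(-58)) + 2242) - I*162 = ((-23 + 58) + 2242) - 162*I = (35 + 2242) - 162*I = 2277 - 162*I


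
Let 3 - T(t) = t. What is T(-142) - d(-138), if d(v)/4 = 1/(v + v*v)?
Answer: 1370683/9453 ≈ 145.00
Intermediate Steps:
T(t) = 3 - t
d(v) = 4/(v + v²) (d(v) = 4/(v + v*v) = 4/(v + v²))
T(-142) - d(-138) = (3 - 1*(-142)) - 4/((-138)*(1 - 138)) = (3 + 142) - 4*(-1)/(138*(-137)) = 145 - 4*(-1)*(-1)/(138*137) = 145 - 1*2/9453 = 145 - 2/9453 = 1370683/9453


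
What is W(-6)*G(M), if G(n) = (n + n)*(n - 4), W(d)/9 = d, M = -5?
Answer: -4860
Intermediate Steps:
W(d) = 9*d
G(n) = 2*n*(-4 + n) (G(n) = (2*n)*(-4 + n) = 2*n*(-4 + n))
W(-6)*G(M) = (9*(-6))*(2*(-5)*(-4 - 5)) = -108*(-5)*(-9) = -54*90 = -4860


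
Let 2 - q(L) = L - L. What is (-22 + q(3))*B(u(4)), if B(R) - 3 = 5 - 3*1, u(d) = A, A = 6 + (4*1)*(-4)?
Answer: -100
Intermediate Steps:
A = -10 (A = 6 + 4*(-4) = 6 - 16 = -10)
u(d) = -10
q(L) = 2 (q(L) = 2 - (L - L) = 2 - 1*0 = 2 + 0 = 2)
B(R) = 5 (B(R) = 3 + (5 - 3*1) = 3 + (5 - 3) = 3 + 2 = 5)
(-22 + q(3))*B(u(4)) = (-22 + 2)*5 = -20*5 = -100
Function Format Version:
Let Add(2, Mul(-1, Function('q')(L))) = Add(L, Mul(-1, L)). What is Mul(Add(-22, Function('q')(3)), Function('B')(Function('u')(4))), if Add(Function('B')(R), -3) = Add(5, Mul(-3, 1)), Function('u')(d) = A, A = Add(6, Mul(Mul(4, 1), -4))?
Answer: -100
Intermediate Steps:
A = -10 (A = Add(6, Mul(4, -4)) = Add(6, -16) = -10)
Function('u')(d) = -10
Function('q')(L) = 2 (Function('q')(L) = Add(2, Mul(-1, Add(L, Mul(-1, L)))) = Add(2, Mul(-1, 0)) = Add(2, 0) = 2)
Function('B')(R) = 5 (Function('B')(R) = Add(3, Add(5, Mul(-3, 1))) = Add(3, Add(5, -3)) = Add(3, 2) = 5)
Mul(Add(-22, Function('q')(3)), Function('B')(Function('u')(4))) = Mul(Add(-22, 2), 5) = Mul(-20, 5) = -100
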